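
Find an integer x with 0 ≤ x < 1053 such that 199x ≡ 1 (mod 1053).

gcd(1053, 199) = 1.
By Bézout, 199*(127) + 1053*(-24) = 1.
So 199*127 ≡ 1 (mod 1053), and 127 mod 1053 = 127.

127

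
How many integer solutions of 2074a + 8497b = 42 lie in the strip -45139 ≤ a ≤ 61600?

12

gcd(8497, 2074) = 1.
By Bézout, 2074*(930) + 8497*(-227) = 1.
Particular solution: (5072, -1238).
General solution: a = 5072 + 8497t, b = -1238 - 2074t for integer t.
-45139 ≤ 5072 + 8497t ≤ 61600 gives t ∈ [-5, 6], which is 12 values.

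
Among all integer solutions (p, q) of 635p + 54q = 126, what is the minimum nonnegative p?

36

gcd(635, 54) = 1.
1 divides 126, so solutions exist.
By Bézout, 635·(-25) + 54·(294) = 1.
Scale by 126/1 = 126: (p₀, q₀) = (-3150, 37044).
General solution: p = -3150 + 54t, q = 37044 - 635t for integer t.
p ≥ 0: smallest is -3150 mod 54 = 36 (at t = 59), with q = -421.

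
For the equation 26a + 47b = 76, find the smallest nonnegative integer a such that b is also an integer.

gcd(47, 26):
  47 = 1*26 + 21
  26 = 1*21 + 5
  21 = 4*5 + 1
  5 = 5*1
so gcd(47, 26) = 1.
1 divides 76, so solutions exist.
Back-substitute for Bézout coefficients:
  1 = 21 - 4*5
  ... = 26*(-9) + 47*(5)
Scale by 76/1 = 76: (a₀, b₀) = (-684, 380).
General solution: a = -684 + 47t, b = 380 - 26t for integer t.
a ≥ 0: smallest is -684 mod 47 = 21 (at t = 15), with b = -10.

21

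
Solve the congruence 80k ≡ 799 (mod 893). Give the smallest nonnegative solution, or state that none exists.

gcd(893, 80) = 1  (893 = 11·80 + 13, 80 = 6·13 + 2, 13 = 6·2 + 1, 2 = 2·1).
1 divides 799, so solutions exist.
Back-substituting, 80·(-413) + 893·(37) = 1.
So 80·(-413) ≡ 1 (mod 893); multiply by 799: k ≡ -329987 (mod 893).
Smallest nonnegative: k = -329987 mod 893 = 423.

423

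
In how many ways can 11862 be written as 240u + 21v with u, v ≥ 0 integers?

gcd(240, 21):
  240 = 11*21 + 9
  21 = 2*9 + 3
  9 = 3*3
so gcd(240, 21) = 3.
Back-substitute for Bézout coefficients:
  3 = 21 - 2*9
  ... = 240*(-2) + 21*(23)
Scale by 3954: one solution is (-7908, 90942). Reduce u mod 7: (2, 542).
General: u = 2 + 7t, v = 542 - 80t.
u ≥ 0 ⇒ t ≥ 0; v ≥ 0 ⇒ t ≤ 6. So t ∈ [0, 6]: 7 solutions.

7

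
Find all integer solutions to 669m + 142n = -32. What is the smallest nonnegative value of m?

122

gcd(669, 142) = 1  (669 = 4×142 + 101, 142 = 1×101 + 41, 101 = 2×41 + 19, 41 = 2×19 + 3, 19 = 6×3 + 1, 3 = 3×1).
1 divides -32, so solutions exist.
Back-substituting, 669×(45) + 142×(-212) = 1.
Scale by -32/1 = -32: (m₀, n₀) = (-1440, 6784).
General solution: m = -1440 + 142t, n = 6784 - 669t for integer t.
m ≥ 0: smallest is -1440 mod 142 = 122 (at t = 11), with n = -575.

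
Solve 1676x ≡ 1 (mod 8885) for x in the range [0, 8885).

gcd(8885, 1676) = 1.
By Bézout, 1676*(-1214) + 8885*(229) = 1.
So 1676*-1214 ≡ 1 (mod 8885), and -1214 mod 8885 = 7671.

7671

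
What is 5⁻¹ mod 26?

21

gcd(26, 5):
  26 = 5·5 + 1
  5 = 5·1
so gcd(26, 5) = 1.
Back-substitute for Bézout coefficients:
  1 = 26 - 5·5
  ... = 5·(-5) + 26·(1)
So 5·-5 ≡ 1 (mod 26), and -5 mod 26 = 21.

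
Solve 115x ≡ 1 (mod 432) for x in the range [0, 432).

gcd(432, 115) = 1.
By Bézout, 115×(139) + 432×(-37) = 1.
So 115×139 ≡ 1 (mod 432), and 139 mod 432 = 139.

139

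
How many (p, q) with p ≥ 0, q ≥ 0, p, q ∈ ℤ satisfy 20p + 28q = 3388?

gcd(28, 20) = 4  (28 = 1*20 + 8, 20 = 2*8 + 4, 8 = 2*4).
Back-substituting, 20*(3) + 28*(-2) = 4.
Scale by 847: one solution is (2541, -1694). Reduce p mod 7: (0, 121).
General: p = 0 + 7t, q = 121 - 5t.
p ≥ 0 ⇒ t ≥ 0; q ≥ 0 ⇒ t ≤ 24. So t ∈ [0, 24]: 25 solutions.

25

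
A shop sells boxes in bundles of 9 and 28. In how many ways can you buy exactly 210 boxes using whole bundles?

1

Need nonnegative integers with 9j + 28k = 210.
gcd(9, 28) = 1, and 9·(-3) + 28·(1) = 1.
So (j₀, k₀) = (-630, 210); general j = -630 + 28t, k = 210 - 9t.
j ≥ 0 ⇒ t ≥ 23; k ≥ 0 ⇒ t ≤ 23. That's 1 value of t.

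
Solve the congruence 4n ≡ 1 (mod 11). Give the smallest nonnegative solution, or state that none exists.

3

gcd(11, 4) = 1  (11 = 2·4 + 3, 4 = 1·3 + 1, 3 = 3·1).
1 divides 1, so solutions exist.
Back-substituting, 4·(3) + 11·(-1) = 1.
So 4·(3) ≡ 1 (mod 11); multiply by 1: n ≡ 3 (mod 11).
Smallest nonnegative: n = 3 mod 11 = 3.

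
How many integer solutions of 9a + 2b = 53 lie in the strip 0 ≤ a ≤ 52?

gcd(9, 2) = 1  (9 = 4×2 + 1, 2 = 2×1).
Back-substituting, 9×(1) + 2×(-4) = 1.
Scale by 53: particular solution (53, -212); reduce a mod 2: (1, 22).
General solution: a = 1 + 2t, b = 22 - 9t for integer t.
0 ≤ 1 + 2t ≤ 52 gives t ∈ [0, 25], which is 26 values.

26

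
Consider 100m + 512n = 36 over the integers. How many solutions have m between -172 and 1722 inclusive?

gcd(512, 100):
  512 = 5×100 + 12
  100 = 8×12 + 4
  12 = 3×4
so gcd(512, 100) = 4.
Back-substitute for Bézout coefficients:
  4 = 100 - 8×12
  ... = 100×(41) + 512×(-8)
Scale by 9: particular solution (369, -72); reduce m mod 128: (113, -22).
General solution: m = 113 + 128t, n = -22 - 25t for integer t.
-172 ≤ 113 + 128t ≤ 1722 gives t ∈ [-2, 12], which is 15 values.

15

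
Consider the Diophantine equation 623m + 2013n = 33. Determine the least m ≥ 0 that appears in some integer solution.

1551

gcd(2013, 623):
  2013 = 3·623 + 144
  623 = 4·144 + 47
  144 = 3·47 + 3
  47 = 15·3 + 2
  3 = 1·2 + 1
  2 = 2·1
so gcd(2013, 623) = 1.
1 divides 33, so solutions exist.
Back-substitute for Bézout coefficients:
  1 = 3 - 1·2
  ... = 623·(-685) + 2013·(212)
Scale by 33/1 = 33: (m₀, n₀) = (-22605, 6996).
General solution: m = -22605 + 2013t, n = 6996 - 623t for integer t.
m ≥ 0: smallest is -22605 mod 2013 = 1551 (at t = 12), with n = -480.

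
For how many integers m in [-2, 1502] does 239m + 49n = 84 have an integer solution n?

30

gcd(239, 49):
  239 = 4*49 + 43
  49 = 1*43 + 6
  43 = 7*6 + 1
  6 = 6*1
so gcd(239, 49) = 1.
Back-substitute for Bézout coefficients:
  1 = 43 - 7*6
  ... = 239*(8) + 49*(-39)
Scale by 84: particular solution (672, -3276); reduce m mod 49: (35, -169).
General solution: m = 35 + 49t, n = -169 - 239t for integer t.
-2 ≤ 35 + 49t ≤ 1502 gives t ∈ [0, 29], which is 30 values.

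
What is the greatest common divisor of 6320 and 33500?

gcd(33500, 6320):
  33500 = 5*6320 + 1900
  6320 = 3*1900 + 620
  1900 = 3*620 + 40
  620 = 15*40 + 20
  40 = 2*20
so gcd(33500, 6320) = 20.

20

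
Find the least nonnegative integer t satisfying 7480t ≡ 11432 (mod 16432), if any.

gcd(16432, 7480) = 8  (16432 = 2·7480 + 1472, 7480 = 5·1472 + 120, 1472 = 12·120 + 32, 120 = 3·32 + 24, 32 = 1·24 + 8, 24 = 3·8).
8 divides 11432, so solutions exist.
Back-substituting, 7480·(-547) + 16432·(249) = 8.
So 7480·(-547) ≡ 8 (mod 16432); multiply by 1429: t ≡ -781663 (mod 2054).
Smallest nonnegative: t = -781663 mod 2054 = 911.

911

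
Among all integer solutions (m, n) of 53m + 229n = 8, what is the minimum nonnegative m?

52

gcd(229, 53) = 1  (229 = 4×53 + 17, 53 = 3×17 + 2, 17 = 8×2 + 1, 2 = 2×1).
1 divides 8, so solutions exist.
Back-substituting, 53×(-108) + 229×(25) = 1.
Scale by 8/1 = 8: (m₀, n₀) = (-864, 200).
General solution: m = -864 + 229t, n = 200 - 53t for integer t.
m ≥ 0: smallest is -864 mod 229 = 52 (at t = 4), with n = -12.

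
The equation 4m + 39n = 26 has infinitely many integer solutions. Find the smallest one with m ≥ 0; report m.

26

gcd(39, 4) = 1.
1 divides 26, so solutions exist.
By Bézout, 4·(10) + 39·(-1) = 1.
Scale by 26/1 = 26: (m₀, n₀) = (260, -26).
General solution: m = 260 + 39t, n = -26 - 4t for integer t.
m ≥ 0: smallest is 260 mod 39 = 26 (at t = -6), with n = -2.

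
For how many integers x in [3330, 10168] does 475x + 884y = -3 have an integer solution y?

8

gcd(884, 475) = 1.
By Bézout, 475*(67) + 884*(-36) = 1.
Particular solution: (683, -367).
General solution: x = 683 + 884t, y = -367 - 475t for integer t.
3330 ≤ 683 + 884t ≤ 10168 gives t ∈ [3, 10], which is 8 values.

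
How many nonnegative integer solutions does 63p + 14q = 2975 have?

gcd(63, 14) = 7.
By Bézout, 63·(1) + 14·(-4) = 7.
One solution: (1, 208).
General: p = 1 + 2t, q = 208 - 9t.
p ≥ 0 ⇒ t ≥ 0; q ≥ 0 ⇒ t ≤ 23. So t ∈ [0, 23]: 24 solutions.

24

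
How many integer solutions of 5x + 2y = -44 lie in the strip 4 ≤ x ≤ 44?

21

gcd(5, 2) = 1  (5 = 2×2 + 1, 2 = 2×1).
Back-substituting, 5×(1) + 2×(-2) = 1.
Scale by -44: particular solution (-44, 88); reduce x mod 2: (0, -22).
General solution: x = 0 + 2t, y = -22 - 5t for integer t.
4 ≤ 0 + 2t ≤ 44 gives t ∈ [2, 22], which is 21 values.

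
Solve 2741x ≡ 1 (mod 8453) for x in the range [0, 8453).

4447

gcd(8453, 2741) = 1.
By Bézout, 2741×(-4006) + 8453×(1299) = 1.
So 2741×-4006 ≡ 1 (mod 8453), and -4006 mod 8453 = 4447.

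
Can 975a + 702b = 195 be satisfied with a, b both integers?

gcd(975, 702) = 39  (975 = 1*702 + 273, 702 = 2*273 + 156, 273 = 1*156 + 117, 156 = 1*117 + 39, 117 = 3*39).
39 divides 195, so integer solutions exist.

yes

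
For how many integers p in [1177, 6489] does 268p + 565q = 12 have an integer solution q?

10

gcd(565, 268) = 1.
By Bézout, 268·(-78) + 565·(37) = 1.
Particular solution: (194, -92).
General solution: p = 194 + 565t, q = -92 - 268t for integer t.
1177 ≤ 194 + 565t ≤ 6489 gives t ∈ [2, 11], which is 10 values.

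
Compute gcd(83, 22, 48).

1

gcd(83, 22) = 1.
gcd(1, 48) = 1.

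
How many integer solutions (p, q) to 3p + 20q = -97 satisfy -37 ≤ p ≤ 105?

7

gcd(20, 3):
  20 = 6*3 + 2
  3 = 1*2 + 1
  2 = 2*1
so gcd(20, 3) = 1.
Back-substitute for Bézout coefficients:
  1 = 3 - 1*2
  ... = 3*(7) + 20*(-1)
Scale by -97: particular solution (-679, 97); reduce p mod 20: (1, -5).
General solution: p = 1 + 20t, q = -5 - 3t for integer t.
-37 ≤ 1 + 20t ≤ 105 gives t ∈ [-1, 5], which is 7 values.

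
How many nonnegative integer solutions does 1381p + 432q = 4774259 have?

8

gcd(1381, 432):
  1381 = 3·432 + 85
  432 = 5·85 + 7
  85 = 12·7 + 1
  7 = 7·1
so gcd(1381, 432) = 1.
Back-substitute for Bézout coefficients:
  1 = 85 - 12·7
  ... = 1381·(61) + 432·(-195)
Scale by 4774259: one solution is (291229799, -930980505). Reduce p mod 432: (23, 10978).
General: p = 23 + 432t, q = 10978 - 1381t.
p ≥ 0 ⇒ t ≥ 0; q ≥ 0 ⇒ t ≤ 7. So t ∈ [0, 7]: 8 solutions.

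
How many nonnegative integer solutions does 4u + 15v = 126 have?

2

gcd(15, 4) = 1.
By Bézout, 4·(4) + 15·(-1) = 1.
One solution: (9, 6).
General: u = 9 + 15t, v = 6 - 4t.
u ≥ 0 ⇒ t ≥ 0; v ≥ 0 ⇒ t ≤ 1. So t ∈ [0, 1]: 2 solutions.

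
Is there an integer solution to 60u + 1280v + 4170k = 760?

gcd(1280, 60) = 20  (1280 = 21×60 + 20, 60 = 3×20).
gcd(20, 4170) = 10.
10 divides 760, so integer solutions exist.

yes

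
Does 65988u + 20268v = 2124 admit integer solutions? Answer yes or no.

yes

gcd(65988, 20268):
  65988 = 3*20268 + 5184
  20268 = 3*5184 + 4716
  5184 = 1*4716 + 468
  4716 = 10*468 + 36
  468 = 13*36
so gcd(65988, 20268) = 36.
36 divides 2124, so integer solutions exist.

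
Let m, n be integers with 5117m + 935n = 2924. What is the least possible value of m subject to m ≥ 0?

gcd(5117, 935):
  5117 = 5·935 + 442
  935 = 2·442 + 51
  442 = 8·51 + 34
  51 = 1·34 + 17
  34 = 2·17
so gcd(5117, 935) = 17.
17 divides 2924, so solutions exist.
Back-substitute for Bézout coefficients:
  17 = 51 - 1·34
  ... = 5117·(-19) + 935·(104)
Scale by 2924/17 = 172: (m₀, n₀) = (-3268, 17888).
General solution: m = -3268 + 55t, n = 17888 - 301t for integer t.
m ≥ 0: smallest is -3268 mod 55 = 32 (at t = 60), with n = -172.

32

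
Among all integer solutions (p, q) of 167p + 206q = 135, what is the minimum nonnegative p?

gcd(206, 167):
  206 = 1×167 + 39
  167 = 4×39 + 11
  39 = 3×11 + 6
  11 = 1×6 + 5
  6 = 1×5 + 1
  5 = 5×1
so gcd(206, 167) = 1.
1 divides 135, so solutions exist.
Back-substitute for Bézout coefficients:
  1 = 6 - 1×5
  ... = 167×(-37) + 206×(30)
Scale by 135/1 = 135: (p₀, q₀) = (-4995, 4050).
General solution: p = -4995 + 206t, q = 4050 - 167t for integer t.
p ≥ 0: smallest is -4995 mod 206 = 155 (at t = 25), with q = -125.

155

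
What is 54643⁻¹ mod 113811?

105184

gcd(113811, 54643) = 1.
By Bézout, 54643·(-8627) + 113811·(4142) = 1.
So 54643·-8627 ≡ 1 (mod 113811), and -8627 mod 113811 = 105184.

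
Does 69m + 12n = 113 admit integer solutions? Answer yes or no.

no

gcd(69, 12) = 3  (69 = 5·12 + 9, 12 = 1·9 + 3, 9 = 3·3).
3 does not divide 113 (remainder 2), so no integer solutions.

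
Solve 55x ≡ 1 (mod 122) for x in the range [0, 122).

71

gcd(122, 55):
  122 = 2*55 + 12
  55 = 4*12 + 7
  12 = 1*7 + 5
  7 = 1*5 + 2
  5 = 2*2 + 1
  2 = 2*1
so gcd(122, 55) = 1.
Back-substitute for Bézout coefficients:
  1 = 5 - 2*2
  ... = 55*(-51) + 122*(23)
So 55*-51 ≡ 1 (mod 122), and -51 mod 122 = 71.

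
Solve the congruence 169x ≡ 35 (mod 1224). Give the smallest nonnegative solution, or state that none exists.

gcd(1224, 169) = 1.
1 divides 35, so solutions exist.
By Bézout, 169·(-239) + 1224·(33) = 1.
So 169·(-239) ≡ 1 (mod 1224); multiply by 35: x ≡ -8365 (mod 1224).
Smallest nonnegative: x = -8365 mod 1224 = 203.

203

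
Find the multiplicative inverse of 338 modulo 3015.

gcd(3015, 338) = 1  (3015 = 8*338 + 311, 338 = 1*311 + 27, 311 = 11*27 + 14, 27 = 1*14 + 13, 14 = 1*13 + 1, 13 = 13*1).
Back-substituting, 338*(-223) + 3015*(25) = 1.
So 338*-223 ≡ 1 (mod 3015), and -223 mod 3015 = 2792.

2792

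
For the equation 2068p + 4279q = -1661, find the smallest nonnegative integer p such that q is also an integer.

113

gcd(4279, 2068) = 11.
11 divides -1661, so solutions exist.
By Bézout, 2068×(-60) + 4279×(29) = 11.
Scale by -1661/11 = -151: (p₀, q₀) = (9060, -4379).
General solution: p = 9060 + 389t, q = -4379 - 188t for integer t.
p ≥ 0: smallest is 9060 mod 389 = 113 (at t = -23), with q = -55.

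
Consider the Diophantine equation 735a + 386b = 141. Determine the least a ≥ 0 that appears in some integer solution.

gcd(735, 386) = 1.
1 divides 141, so solutions exist.
By Bézout, 735×(73) + 386×(-139) = 1.
Scale by 141/1 = 141: (a₀, b₀) = (10293, -19599).
General solution: a = 10293 + 386t, b = -19599 - 735t for integer t.
a ≥ 0: smallest is 10293 mod 386 = 257 (at t = -26), with b = -489.

257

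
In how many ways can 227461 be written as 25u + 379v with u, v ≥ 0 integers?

24

gcd(379, 25) = 1.
By Bézout, 25·(91) + 379·(-6) = 1.
One solution: (245, 584).
General: u = 245 + 379t, v = 584 - 25t.
u ≥ 0 ⇒ t ≥ 0; v ≥ 0 ⇒ t ≤ 23. So t ∈ [0, 23]: 24 solutions.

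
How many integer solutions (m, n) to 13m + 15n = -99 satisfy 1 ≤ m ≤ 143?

9

gcd(15, 13) = 1  (15 = 1*13 + 2, 13 = 6*2 + 1, 2 = 2*1).
Back-substituting, 13*(7) + 15*(-6) = 1.
Scale by -99: particular solution (-693, 594); reduce m mod 15: (12, -17).
General solution: m = 12 + 15t, n = -17 - 13t for integer t.
1 ≤ 12 + 15t ≤ 143 gives t ∈ [0, 8], which is 9 values.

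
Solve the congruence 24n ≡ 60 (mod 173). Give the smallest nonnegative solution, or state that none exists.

89

gcd(173, 24):
  173 = 7*24 + 5
  24 = 4*5 + 4
  5 = 1*4 + 1
  4 = 4*1
so gcd(173, 24) = 1.
1 divides 60, so solutions exist.
Back-substitute for Bézout coefficients:
  1 = 5 - 1*4
  ... = 24*(-36) + 173*(5)
So 24*(-36) ≡ 1 (mod 173); multiply by 60: n ≡ -2160 (mod 173).
Smallest nonnegative: n = -2160 mod 173 = 89.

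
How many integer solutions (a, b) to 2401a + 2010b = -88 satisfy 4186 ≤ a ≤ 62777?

29

gcd(2401, 2010):
  2401 = 1·2010 + 391
  2010 = 5·391 + 55
  391 = 7·55 + 6
  55 = 9·6 + 1
  6 = 6·1
so gcd(2401, 2010) = 1.
Back-substitute for Bézout coefficients:
  1 = 55 - 9·6
  ... = 2401·(-329) + 2010·(393)
Scale by -88: particular solution (28952, -34584); reduce a mod 2010: (812, -970).
General solution: a = 812 + 2010t, b = -970 - 2401t for integer t.
4186 ≤ 812 + 2010t ≤ 62777 gives t ∈ [2, 30], which is 29 values.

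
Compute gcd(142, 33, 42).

gcd(142, 33) = 1.
gcd(1, 42) = 1.

1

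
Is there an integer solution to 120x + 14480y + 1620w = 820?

yes

gcd(14480, 120) = 40  (14480 = 120×120 + 80, 120 = 1×80 + 40, 80 = 2×40).
gcd(40, 1620) = 20.
20 divides 820, so integer solutions exist.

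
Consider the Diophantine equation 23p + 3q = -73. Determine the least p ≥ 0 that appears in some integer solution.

gcd(23, 3):
  23 = 7*3 + 2
  3 = 1*2 + 1
  2 = 2*1
so gcd(23, 3) = 1.
1 divides -73, so solutions exist.
Back-substitute for Bézout coefficients:
  1 = 3 - 1*2
  ... = 23*(-1) + 3*(8)
Scale by -73/1 = -73: (p₀, q₀) = (73, -584).
General solution: p = 73 + 3t, q = -584 - 23t for integer t.
p ≥ 0: smallest is 73 mod 3 = 1 (at t = -24), with q = -32.

1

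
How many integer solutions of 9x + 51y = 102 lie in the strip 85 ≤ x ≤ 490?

24

gcd(51, 9) = 3  (51 = 5·9 + 6, 9 = 1·6 + 3, 6 = 2·3).
Back-substituting, 9·(6) + 51·(-1) = 3.
Scale by 34: particular solution (204, -34); reduce x mod 17: (0, 2).
General solution: x = 0 + 17t, y = 2 - 3t for integer t.
85 ≤ 0 + 17t ≤ 490 gives t ∈ [5, 28], which is 24 values.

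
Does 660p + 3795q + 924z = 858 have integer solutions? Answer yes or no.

gcd(3795, 660):
  3795 = 5·660 + 495
  660 = 1·495 + 165
  495 = 3·165
so gcd(3795, 660) = 165.
gcd(165, 924) = 33.
33 divides 858, so integer solutions exist.

yes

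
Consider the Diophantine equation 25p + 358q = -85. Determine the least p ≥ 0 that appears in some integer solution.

gcd(358, 25):
  358 = 14·25 + 8
  25 = 3·8 + 1
  8 = 8·1
so gcd(358, 25) = 1.
1 divides -85, so solutions exist.
Back-substitute for Bézout coefficients:
  1 = 25 - 3·8
  ... = 25·(43) + 358·(-3)
Scale by -85/1 = -85: (p₀, q₀) = (-3655, 255).
General solution: p = -3655 + 358t, q = 255 - 25t for integer t.
p ≥ 0: smallest is -3655 mod 358 = 283 (at t = 11), with q = -20.

283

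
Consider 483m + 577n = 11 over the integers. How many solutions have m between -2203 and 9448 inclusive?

20

gcd(577, 483) = 1  (577 = 1·483 + 94, 483 = 5·94 + 13, 94 = 7·13 + 3, 13 = 4·3 + 1, 3 = 3·1).
Back-substituting, 483·(178) + 577·(-149) = 1.
Scale by 11: particular solution (1958, -1639); reduce m mod 577: (227, -190).
General solution: m = 227 + 577t, n = -190 - 483t for integer t.
-2203 ≤ 227 + 577t ≤ 9448 gives t ∈ [-4, 15], which is 20 values.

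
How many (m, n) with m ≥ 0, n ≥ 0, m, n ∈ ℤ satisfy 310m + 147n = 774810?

gcd(310, 147):
  310 = 2·147 + 16
  147 = 9·16 + 3
  16 = 5·3 + 1
  3 = 3·1
so gcd(310, 147) = 1.
Back-substitute for Bézout coefficients:
  1 = 16 - 5·3
  ... = 310·(46) + 147·(-97)
Scale by 774810: one solution is (35641260, -75156570). Reduce m mod 147: (81, 5100).
General: m = 81 + 147t, n = 5100 - 310t.
m ≥ 0 ⇒ t ≥ 0; n ≥ 0 ⇒ t ≤ 16. So t ∈ [0, 16]: 17 solutions.

17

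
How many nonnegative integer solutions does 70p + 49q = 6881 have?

14

gcd(70, 49) = 7  (70 = 1×49 + 21, 49 = 2×21 + 7, 21 = 3×7).
Back-substituting, 70×(-2) + 49×(3) = 7.
Scale by 983: one solution is (-1966, 2949). Reduce p mod 7: (1, 139).
General: p = 1 + 7t, q = 139 - 10t.
p ≥ 0 ⇒ t ≥ 0; q ≥ 0 ⇒ t ≤ 13. So t ∈ [0, 13]: 14 solutions.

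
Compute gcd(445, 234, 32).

1

gcd(445, 234) = 1  (445 = 1*234 + 211, 234 = 1*211 + 23, 211 = 9*23 + 4, 23 = 5*4 + 3, 4 = 1*3 + 1, 3 = 3*1).
gcd(1, 32) = 1.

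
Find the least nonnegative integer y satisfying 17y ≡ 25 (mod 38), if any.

gcd(38, 17):
  38 = 2*17 + 4
  17 = 4*4 + 1
  4 = 4*1
so gcd(38, 17) = 1.
1 divides 25, so solutions exist.
Back-substitute for Bézout coefficients:
  1 = 17 - 4*4
  ... = 17*(9) + 38*(-4)
So 17*(9) ≡ 1 (mod 38); multiply by 25: y ≡ 225 (mod 38).
Smallest nonnegative: y = 225 mod 38 = 35.

35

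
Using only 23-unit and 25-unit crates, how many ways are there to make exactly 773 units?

Need nonnegative integers with 23j + 25k = 773.
gcd(23, 25) = 1, and 23·(12) + 25·(-11) = 1.
So (j₀, k₀) = (9276, -8503); general j = 9276 + 25t, k = -8503 - 23t.
j ≥ 0 ⇒ t ≥ -371; k ≥ 0 ⇒ t ≤ -370. That's 2 values of t.

2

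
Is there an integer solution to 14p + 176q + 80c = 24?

yes

gcd(176, 14) = 2  (176 = 12·14 + 8, 14 = 1·8 + 6, 8 = 1·6 + 2, 6 = 3·2).
gcd(2, 80) = 2.
2 divides 24, so integer solutions exist.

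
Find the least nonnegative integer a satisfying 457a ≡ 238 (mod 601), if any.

gcd(601, 457) = 1  (601 = 1·457 + 144, 457 = 3·144 + 25, 144 = 5·25 + 19, 25 = 1·19 + 6, 19 = 3·6 + 1, 6 = 6·1).
1 divides 238, so solutions exist.
Back-substituting, 457·(-96) + 601·(73) = 1.
So 457·(-96) ≡ 1 (mod 601); multiply by 238: a ≡ -22848 (mod 601).
Smallest nonnegative: a = -22848 mod 601 = 591.

591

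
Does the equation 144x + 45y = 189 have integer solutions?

yes

gcd(144, 45) = 9  (144 = 3×45 + 9, 45 = 5×9).
9 divides 189, so integer solutions exist.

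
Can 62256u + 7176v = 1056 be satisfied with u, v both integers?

gcd(62256, 7176) = 24.
24 divides 1056, so integer solutions exist.

yes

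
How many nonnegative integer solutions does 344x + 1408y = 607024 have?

gcd(1408, 344):
  1408 = 4·344 + 32
  344 = 10·32 + 24
  32 = 1·24 + 8
  24 = 3·8
so gcd(1408, 344) = 8.
Back-substitute for Bézout coefficients:
  8 = 32 - 1·24
  ... = 344·(-45) + 1408·(11)
Scale by 75878: one solution is (-3414510, 834658). Reduce x mod 176: (66, 415).
General: x = 66 + 176t, y = 415 - 43t.
x ≥ 0 ⇒ t ≥ 0; y ≥ 0 ⇒ t ≤ 9. So t ∈ [0, 9]: 10 solutions.

10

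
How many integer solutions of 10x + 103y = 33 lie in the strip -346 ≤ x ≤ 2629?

29

gcd(103, 10) = 1.
By Bézout, 10×(31) + 103×(-3) = 1.
Particular solution: (96, -9).
General solution: x = 96 + 103t, y = -9 - 10t for integer t.
-346 ≤ 96 + 103t ≤ 2629 gives t ∈ [-4, 24], which is 29 values.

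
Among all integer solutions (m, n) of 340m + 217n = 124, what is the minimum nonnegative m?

31

gcd(340, 217) = 1  (340 = 1×217 + 123, 217 = 1×123 + 94, 123 = 1×94 + 29, 94 = 3×29 + 7, 29 = 4×7 + 1, 7 = 7×1).
1 divides 124, so solutions exist.
Back-substituting, 340×(30) + 217×(-47) = 1.
Scale by 124/1 = 124: (m₀, n₀) = (3720, -5828).
General solution: m = 3720 + 217t, n = -5828 - 340t for integer t.
m ≥ 0: smallest is 3720 mod 217 = 31 (at t = -17), with n = -48.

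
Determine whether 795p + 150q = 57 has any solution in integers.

no

gcd(795, 150) = 15.
15 does not divide 57 (remainder 12), so no integer solutions.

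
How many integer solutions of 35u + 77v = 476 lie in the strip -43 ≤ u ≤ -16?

gcd(77, 35) = 7.
By Bézout, 35×(-2) + 77×(1) = 7.
Particular solution: (7, 3).
General solution: u = 7 + 11t, v = 3 - 5t for integer t.
-43 ≤ 7 + 11t ≤ -16 gives t ∈ [-4, -3], which is 2 values.

2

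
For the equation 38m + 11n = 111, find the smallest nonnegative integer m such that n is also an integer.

gcd(38, 11) = 1  (38 = 3*11 + 5, 11 = 2*5 + 1, 5 = 5*1).
1 divides 111, so solutions exist.
Back-substituting, 38*(-2) + 11*(7) = 1.
Scale by 111/1 = 111: (m₀, n₀) = (-222, 777).
General solution: m = -222 + 11t, n = 777 - 38t for integer t.
m ≥ 0: smallest is -222 mod 11 = 9 (at t = 21), with n = -21.

9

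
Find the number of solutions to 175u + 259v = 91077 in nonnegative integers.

14

gcd(259, 175) = 7.
By Bézout, 175×(3) + 259×(-2) = 7.
One solution: (35, 328).
General: u = 35 + 37t, v = 328 - 25t.
u ≥ 0 ⇒ t ≥ 0; v ≥ 0 ⇒ t ≤ 13. So t ∈ [0, 13]: 14 solutions.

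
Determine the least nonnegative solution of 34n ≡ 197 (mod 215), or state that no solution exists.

gcd(215, 34):
  215 = 6*34 + 11
  34 = 3*11 + 1
  11 = 11*1
so gcd(215, 34) = 1.
1 divides 197, so solutions exist.
Back-substitute for Bézout coefficients:
  1 = 34 - 3*11
  ... = 34*(19) + 215*(-3)
So 34*(19) ≡ 1 (mod 215); multiply by 197: n ≡ 3743 (mod 215).
Smallest nonnegative: n = 3743 mod 215 = 88.

88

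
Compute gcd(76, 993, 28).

gcd(993, 76) = 1  (993 = 13×76 + 5, 76 = 15×5 + 1, 5 = 5×1).
gcd(1, 28) = 1.

1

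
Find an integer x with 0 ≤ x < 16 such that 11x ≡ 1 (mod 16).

3

gcd(16, 11):
  16 = 1·11 + 5
  11 = 2·5 + 1
  5 = 5·1
so gcd(16, 11) = 1.
Back-substitute for Bézout coefficients:
  1 = 11 - 2·5
  ... = 11·(3) + 16·(-2)
So 11·3 ≡ 1 (mod 16), and 3 mod 16 = 3.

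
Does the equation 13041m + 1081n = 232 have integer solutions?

gcd(13041, 1081) = 23  (13041 = 12×1081 + 69, 1081 = 15×69 + 46, 69 = 1×46 + 23, 46 = 2×23).
23 does not divide 232 (remainder 2), so no integer solutions.

no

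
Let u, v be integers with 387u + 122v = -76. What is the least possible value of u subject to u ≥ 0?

8

gcd(387, 122) = 1.
1 divides -76, so solutions exist.
By Bézout, 387×(-29) + 122×(92) = 1.
Scale by -76/1 = -76: (u₀, v₀) = (2204, -6992).
General solution: u = 2204 + 122t, v = -6992 - 387t for integer t.
u ≥ 0: smallest is 2204 mod 122 = 8 (at t = -18), with v = -26.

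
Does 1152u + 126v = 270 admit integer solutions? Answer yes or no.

gcd(1152, 126):
  1152 = 9×126 + 18
  126 = 7×18
so gcd(1152, 126) = 18.
18 divides 270, so integer solutions exist.

yes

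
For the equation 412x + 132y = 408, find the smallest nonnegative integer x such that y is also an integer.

gcd(412, 132):
  412 = 3*132 + 16
  132 = 8*16 + 4
  16 = 4*4
so gcd(412, 132) = 4.
4 divides 408, so solutions exist.
Back-substitute for Bézout coefficients:
  4 = 132 - 8*16
  ... = 412*(-8) + 132*(25)
Scale by 408/4 = 102: (x₀, y₀) = (-816, 2550).
General solution: x = -816 + 33t, y = 2550 - 103t for integer t.
x ≥ 0: smallest is -816 mod 33 = 9 (at t = 25), with y = -25.

9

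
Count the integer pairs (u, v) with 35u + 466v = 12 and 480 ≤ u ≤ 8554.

17

gcd(466, 35) = 1  (466 = 13×35 + 11, 35 = 3×11 + 2, 11 = 5×2 + 1, 2 = 2×1).
Back-substituting, 35×(-213) + 466×(16) = 1.
Scale by 12: particular solution (-2556, 192); reduce u mod 466: (240, -18).
General solution: u = 240 + 466t, v = -18 - 35t for integer t.
480 ≤ 240 + 466t ≤ 8554 gives t ∈ [1, 17], which is 17 values.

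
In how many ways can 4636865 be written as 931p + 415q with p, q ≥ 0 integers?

gcd(931, 415) = 1  (931 = 2×415 + 101, 415 = 4×101 + 11, 101 = 9×11 + 2, 11 = 5×2 + 1, 2 = 2×1).
Back-substituting, 931×(-189) + 415×(424) = 1.
Scale by 4636865: one solution is (-876367485, 1966030760). Reduce p mod 415: (50, 11061).
General: p = 50 + 415t, q = 11061 - 931t.
p ≥ 0 ⇒ t ≥ 0; q ≥ 0 ⇒ t ≤ 11. So t ∈ [0, 11]: 12 solutions.

12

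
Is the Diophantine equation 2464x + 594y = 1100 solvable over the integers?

gcd(2464, 594):
  2464 = 4·594 + 88
  594 = 6·88 + 66
  88 = 1·66 + 22
  66 = 3·22
so gcd(2464, 594) = 22.
22 divides 1100, so integer solutions exist.

yes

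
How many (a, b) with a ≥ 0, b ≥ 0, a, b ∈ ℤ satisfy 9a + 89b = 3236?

gcd(89, 9):
  89 = 9*9 + 8
  9 = 1*8 + 1
  8 = 8*1
so gcd(89, 9) = 1.
Back-substitute for Bézout coefficients:
  1 = 9 - 1*8
  ... = 9*(10) + 89*(-1)
Scale by 3236: one solution is (32360, -3236). Reduce a mod 89: (53, 31).
General: a = 53 + 89t, b = 31 - 9t.
a ≥ 0 ⇒ t ≥ 0; b ≥ 0 ⇒ t ≤ 3. So t ∈ [0, 3]: 4 solutions.

4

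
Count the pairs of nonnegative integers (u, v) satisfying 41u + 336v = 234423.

gcd(336, 41):
  336 = 8·41 + 8
  41 = 5·8 + 1
  8 = 8·1
so gcd(336, 41) = 1.
Back-substitute for Bézout coefficients:
  1 = 41 - 5·8
  ... = 41·(41) + 336·(-5)
Scale by 234423: one solution is (9611343, -1172115). Reduce u mod 336: (63, 690).
General: u = 63 + 336t, v = 690 - 41t.
u ≥ 0 ⇒ t ≥ 0; v ≥ 0 ⇒ t ≤ 16. So t ∈ [0, 16]: 17 solutions.

17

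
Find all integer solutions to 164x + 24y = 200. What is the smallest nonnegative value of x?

4

gcd(164, 24):
  164 = 6*24 + 20
  24 = 1*20 + 4
  20 = 5*4
so gcd(164, 24) = 4.
4 divides 200, so solutions exist.
Back-substitute for Bézout coefficients:
  4 = 24 - 1*20
  ... = 164*(-1) + 24*(7)
Scale by 200/4 = 50: (x₀, y₀) = (-50, 350).
General solution: x = -50 + 6t, y = 350 - 41t for integer t.
x ≥ 0: smallest is -50 mod 6 = 4 (at t = 9), with y = -19.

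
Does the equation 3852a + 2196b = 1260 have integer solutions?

yes

gcd(3852, 2196) = 36  (3852 = 1·2196 + 1656, 2196 = 1·1656 + 540, 1656 = 3·540 + 36, 540 = 15·36).
36 divides 1260, so integer solutions exist.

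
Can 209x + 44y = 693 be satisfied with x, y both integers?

yes

gcd(209, 44) = 11  (209 = 4×44 + 33, 44 = 1×33 + 11, 33 = 3×11).
11 divides 693, so integer solutions exist.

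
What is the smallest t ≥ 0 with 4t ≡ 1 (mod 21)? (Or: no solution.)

gcd(21, 4) = 1.
1 divides 1, so solutions exist.
By Bézout, 4·(-5) + 21·(1) = 1.
So 4·(-5) ≡ 1 (mod 21); multiply by 1: t ≡ -5 (mod 21).
Smallest nonnegative: t = -5 mod 21 = 16.

16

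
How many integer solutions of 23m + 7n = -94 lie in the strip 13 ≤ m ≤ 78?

9

gcd(23, 7) = 1  (23 = 3*7 + 2, 7 = 3*2 + 1, 2 = 2*1).
Back-substituting, 23*(-3) + 7*(10) = 1.
Scale by -94: particular solution (282, -940); reduce m mod 7: (2, -20).
General solution: m = 2 + 7t, n = -20 - 23t for integer t.
13 ≤ 2 + 7t ≤ 78 gives t ∈ [2, 10], which is 9 values.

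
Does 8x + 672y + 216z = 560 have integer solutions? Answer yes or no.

yes

gcd(672, 8) = 8  (672 = 84*8).
gcd(8, 216) = 8.
8 divides 560, so integer solutions exist.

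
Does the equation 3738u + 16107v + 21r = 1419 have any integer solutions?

no

gcd(16107, 3738) = 21  (16107 = 4*3738 + 1155, 3738 = 3*1155 + 273, 1155 = 4*273 + 63, 273 = 4*63 + 21, 63 = 3*21).
gcd(21, 21) = 21.
21 does not divide 1419 (remainder 12), so no integer solutions.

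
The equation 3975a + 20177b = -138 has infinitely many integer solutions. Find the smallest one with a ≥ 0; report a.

gcd(20177, 3975):
  20177 = 5×3975 + 302
  3975 = 13×302 + 49
  302 = 6×49 + 8
  49 = 6×8 + 1
  8 = 8×1
so gcd(20177, 3975) = 1.
1 divides -138, so solutions exist.
Back-substitute for Bézout coefficients:
  1 = 49 - 6×8
  ... = 3975×(2472) + 20177×(-487)
Scale by -138/1 = -138: (a₀, b₀) = (-341136, 67206).
General solution: a = -341136 + 20177t, b = 67206 - 3975t for integer t.
a ≥ 0: smallest is -341136 mod 20177 = 1873 (at t = 17), with b = -369.

1873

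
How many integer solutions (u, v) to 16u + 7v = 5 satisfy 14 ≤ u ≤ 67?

gcd(16, 7):
  16 = 2*7 + 2
  7 = 3*2 + 1
  2 = 2*1
so gcd(16, 7) = 1.
Back-substitute for Bézout coefficients:
  1 = 7 - 3*2
  ... = 16*(-3) + 7*(7)
Scale by 5: particular solution (-15, 35); reduce u mod 7: (6, -13).
General solution: u = 6 + 7t, v = -13 - 16t for integer t.
14 ≤ 6 + 7t ≤ 67 gives t ∈ [2, 8], which is 7 values.

7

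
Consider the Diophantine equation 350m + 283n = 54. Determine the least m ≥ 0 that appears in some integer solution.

gcd(350, 283):
  350 = 1*283 + 67
  283 = 4*67 + 15
  67 = 4*15 + 7
  15 = 2*7 + 1
  7 = 7*1
so gcd(350, 283) = 1.
1 divides 54, so solutions exist.
Back-substitute for Bézout coefficients:
  1 = 15 - 2*7
  ... = 350*(-38) + 283*(47)
Scale by 54/1 = 54: (m₀, n₀) = (-2052, 2538).
General solution: m = -2052 + 283t, n = 2538 - 350t for integer t.
m ≥ 0: smallest is -2052 mod 283 = 212 (at t = 8), with n = -262.

212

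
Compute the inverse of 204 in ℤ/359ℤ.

44

gcd(359, 204):
  359 = 1·204 + 155
  204 = 1·155 + 49
  155 = 3·49 + 8
  49 = 6·8 + 1
  8 = 8·1
so gcd(359, 204) = 1.
Back-substitute for Bézout coefficients:
  1 = 49 - 6·8
  ... = 204·(44) + 359·(-25)
So 204·44 ≡ 1 (mod 359), and 44 mod 359 = 44.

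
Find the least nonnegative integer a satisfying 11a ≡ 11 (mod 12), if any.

1

gcd(12, 11) = 1.
1 divides 11, so solutions exist.
By Bézout, 11·(-1) + 12·(1) = 1.
So 11·(-1) ≡ 1 (mod 12); multiply by 11: a ≡ -11 (mod 12).
Smallest nonnegative: a = -11 mod 12 = 1.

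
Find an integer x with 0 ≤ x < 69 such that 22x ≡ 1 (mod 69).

gcd(69, 22) = 1  (69 = 3×22 + 3, 22 = 7×3 + 1, 3 = 3×1).
Back-substituting, 22×(22) + 69×(-7) = 1.
So 22×22 ≡ 1 (mod 69), and 22 mod 69 = 22.

22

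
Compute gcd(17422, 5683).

gcd(17422, 5683):
  17422 = 3×5683 + 373
  5683 = 15×373 + 88
  373 = 4×88 + 21
  88 = 4×21 + 4
  21 = 5×4 + 1
  4 = 4×1
so gcd(17422, 5683) = 1.

1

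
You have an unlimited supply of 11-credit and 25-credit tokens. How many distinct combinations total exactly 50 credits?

1

Need nonnegative integers with 11j + 25k = 50.
gcd(11, 25) = 1, and 11·(-9) + 25·(4) = 1.
So (j₀, k₀) = (-450, 200); general j = -450 + 25t, k = 200 - 11t.
j ≥ 0 ⇒ t ≥ 18; k ≥ 0 ⇒ t ≤ 18. That's 1 value of t.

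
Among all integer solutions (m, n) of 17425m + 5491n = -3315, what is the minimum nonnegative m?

gcd(17425, 5491):
  17425 = 3·5491 + 952
  5491 = 5·952 + 731
  952 = 1·731 + 221
  731 = 3·221 + 68
  221 = 3·68 + 17
  68 = 4·17
so gcd(17425, 5491) = 17.
17 divides -3315, so solutions exist.
Back-substitute for Bézout coefficients:
  17 = 221 - 3·68
  ... = 17425·(75) + 5491·(-238)
Scale by -3315/17 = -195: (m₀, n₀) = (-14625, 46410).
General solution: m = -14625 + 323t, n = 46410 - 1025t for integer t.
m ≥ 0: smallest is -14625 mod 323 = 233 (at t = 46), with n = -740.

233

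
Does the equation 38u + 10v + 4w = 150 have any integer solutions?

gcd(38, 10) = 2  (38 = 3·10 + 8, 10 = 1·8 + 2, 8 = 4·2).
gcd(2, 4) = 2.
2 divides 150, so integer solutions exist.

yes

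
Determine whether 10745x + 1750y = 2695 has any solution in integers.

gcd(10745, 1750) = 35.
35 divides 2695, so integer solutions exist.

yes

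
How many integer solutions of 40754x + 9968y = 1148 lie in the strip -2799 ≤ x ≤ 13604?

gcd(40754, 9968):
  40754 = 4×9968 + 882
  9968 = 11×882 + 266
  882 = 3×266 + 84
  266 = 3×84 + 14
  84 = 6×14
so gcd(40754, 9968) = 14.
Back-substitute for Bézout coefficients:
  14 = 266 - 3×84
  ... = 40754×(-113) + 9968×(462)
Scale by 82: particular solution (-9266, 37884); reduce x mod 712: (702, -2870).
General solution: x = 702 + 712t, y = -2870 - 2911t for integer t.
-2799 ≤ 702 + 712t ≤ 13604 gives t ∈ [-4, 18], which is 23 values.

23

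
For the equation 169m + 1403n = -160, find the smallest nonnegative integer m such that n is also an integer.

gcd(1403, 169):
  1403 = 8*169 + 51
  169 = 3*51 + 16
  51 = 3*16 + 3
  16 = 5*3 + 1
  3 = 3*1
so gcd(1403, 169) = 1.
1 divides -160, so solutions exist.
Back-substitute for Bézout coefficients:
  1 = 16 - 5*3
  ... = 169*(440) + 1403*(-53)
Scale by -160/1 = -160: (m₀, n₀) = (-70400, 8480).
General solution: m = -70400 + 1403t, n = 8480 - 169t for integer t.
m ≥ 0: smallest is -70400 mod 1403 = 1153 (at t = 51), with n = -139.

1153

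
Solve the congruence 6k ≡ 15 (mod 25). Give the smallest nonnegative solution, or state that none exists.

gcd(25, 6) = 1.
1 divides 15, so solutions exist.
By Bézout, 6*(-4) + 25*(1) = 1.
So 6*(-4) ≡ 1 (mod 25); multiply by 15: k ≡ -60 (mod 25).
Smallest nonnegative: k = -60 mod 25 = 15.

15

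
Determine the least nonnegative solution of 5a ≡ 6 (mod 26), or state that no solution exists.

gcd(26, 5) = 1.
1 divides 6, so solutions exist.
By Bézout, 5·(-5) + 26·(1) = 1.
So 5·(-5) ≡ 1 (mod 26); multiply by 6: a ≡ -30 (mod 26).
Smallest nonnegative: a = -30 mod 26 = 22.

22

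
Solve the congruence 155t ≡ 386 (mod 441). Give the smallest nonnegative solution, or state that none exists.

85

gcd(441, 155) = 1.
1 divides 386, so solutions exist.
By Bézout, 155·(-202) + 441·(71) = 1.
So 155·(-202) ≡ 1 (mod 441); multiply by 386: t ≡ -77972 (mod 441).
Smallest nonnegative: t = -77972 mod 441 = 85.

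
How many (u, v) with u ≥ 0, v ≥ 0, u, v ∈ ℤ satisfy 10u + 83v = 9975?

gcd(83, 10) = 1.
By Bézout, 10*(25) + 83*(-3) = 1.
One solution: (43, 115).
General: u = 43 + 83t, v = 115 - 10t.
u ≥ 0 ⇒ t ≥ 0; v ≥ 0 ⇒ t ≤ 11. So t ∈ [0, 11]: 12 solutions.

12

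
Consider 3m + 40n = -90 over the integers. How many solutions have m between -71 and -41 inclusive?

1

gcd(40, 3) = 1  (40 = 13×3 + 1, 3 = 3×1).
Back-substituting, 3×(-13) + 40×(1) = 1.
Scale by -90: particular solution (1170, -90); reduce m mod 40: (10, -3).
General solution: m = 10 + 40t, n = -3 - 3t for integer t.
-71 ≤ 10 + 40t ≤ -41 gives t ∈ [-2, -2], which is 1 value.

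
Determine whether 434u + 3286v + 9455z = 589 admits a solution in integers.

gcd(3286, 434):
  3286 = 7*434 + 248
  434 = 1*248 + 186
  248 = 1*186 + 62
  186 = 3*62
so gcd(3286, 434) = 62.
gcd(62, 9455) = 31.
31 divides 589, so integer solutions exist.

yes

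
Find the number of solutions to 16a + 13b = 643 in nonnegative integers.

3

gcd(16, 13) = 1.
By Bézout, 16×(-4) + 13×(5) = 1.
One solution: (2, 47).
General: a = 2 + 13t, b = 47 - 16t.
a ≥ 0 ⇒ t ≥ 0; b ≥ 0 ⇒ t ≤ 2. So t ∈ [0, 2]: 3 solutions.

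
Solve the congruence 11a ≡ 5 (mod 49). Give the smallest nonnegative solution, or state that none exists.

45

gcd(49, 11) = 1.
1 divides 5, so solutions exist.
By Bézout, 11·(9) + 49·(-2) = 1.
So 11·(9) ≡ 1 (mod 49); multiply by 5: a ≡ 45 (mod 49).
Smallest nonnegative: a = 45 mod 49 = 45.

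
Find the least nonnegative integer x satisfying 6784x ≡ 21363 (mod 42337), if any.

29840

gcd(42337, 6784) = 1.
1 divides 21363, so solutions exist.
By Bézout, 6784×(-4200) + 42337×(673) = 1.
So 6784×(-4200) ≡ 1 (mod 42337); multiply by 21363: x ≡ -89724600 (mod 42337).
Smallest nonnegative: x = -89724600 mod 42337 = 29840.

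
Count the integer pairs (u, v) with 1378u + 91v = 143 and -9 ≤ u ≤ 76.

12

gcd(1378, 91) = 13  (1378 = 15×91 + 13, 91 = 7×13).
Back-substituting, 1378×(1) + 91×(-15) = 13.
Scale by 11: particular solution (11, -165); reduce u mod 7: (4, -59).
General solution: u = 4 + 7t, v = -59 - 106t for integer t.
-9 ≤ 4 + 7t ≤ 76 gives t ∈ [-1, 10], which is 12 values.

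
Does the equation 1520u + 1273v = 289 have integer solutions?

gcd(1520, 1273):
  1520 = 1·1273 + 247
  1273 = 5·247 + 38
  247 = 6·38 + 19
  38 = 2·19
so gcd(1520, 1273) = 19.
19 does not divide 289 (remainder 4), so no integer solutions.

no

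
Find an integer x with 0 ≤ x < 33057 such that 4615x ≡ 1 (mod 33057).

gcd(33057, 4615) = 1.
By Bézout, 4615·(-3209) + 33057·(448) = 1.
So 4615·-3209 ≡ 1 (mod 33057), and -3209 mod 33057 = 29848.

29848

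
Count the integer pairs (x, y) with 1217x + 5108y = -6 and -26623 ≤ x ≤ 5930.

6

gcd(5108, 1217) = 1.
By Bézout, 1217*(2405) + 5108*(-573) = 1.
Particular solution: (894, -213).
General solution: x = 894 + 5108t, y = -213 - 1217t for integer t.
-26623 ≤ 894 + 5108t ≤ 5930 gives t ∈ [-5, 0], which is 6 values.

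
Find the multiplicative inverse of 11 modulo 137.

gcd(137, 11) = 1.
By Bézout, 11×(25) + 137×(-2) = 1.
So 11×25 ≡ 1 (mod 137), and 25 mod 137 = 25.

25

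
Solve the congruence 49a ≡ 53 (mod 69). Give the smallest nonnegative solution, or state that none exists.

gcd(69, 49) = 1  (69 = 1*49 + 20, 49 = 2*20 + 9, 20 = 2*9 + 2, 9 = 4*2 + 1, 2 = 2*1).
1 divides 53, so solutions exist.
Back-substituting, 49*(31) + 69*(-22) = 1.
So 49*(31) ≡ 1 (mod 69); multiply by 53: a ≡ 1643 (mod 69).
Smallest nonnegative: a = 1643 mod 69 = 56.

56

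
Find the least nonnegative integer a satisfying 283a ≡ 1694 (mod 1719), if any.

662

gcd(1719, 283):
  1719 = 6*283 + 21
  283 = 13*21 + 10
  21 = 2*10 + 1
  10 = 10*1
so gcd(1719, 283) = 1.
1 divides 1694, so solutions exist.
Back-substitute for Bézout coefficients:
  1 = 21 - 2*10
  ... = 283*(-164) + 1719*(27)
So 283*(-164) ≡ 1 (mod 1719); multiply by 1694: a ≡ -277816 (mod 1719).
Smallest nonnegative: a = -277816 mod 1719 = 662.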